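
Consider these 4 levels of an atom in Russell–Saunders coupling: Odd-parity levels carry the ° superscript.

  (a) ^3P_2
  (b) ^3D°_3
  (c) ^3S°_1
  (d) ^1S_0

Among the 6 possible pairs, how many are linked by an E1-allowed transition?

2

(a)–(b): allowed.
(a)–(c): allowed.
(a)–(d): forbidden (parity, ΔS, ΔJ).
(b)–(c): forbidden (parity, ΔL, ΔJ).
(b)–(d): forbidden (ΔS, ΔL, ΔJ).
(c)–(d): forbidden (ΔS, ΔL).
Allowed pairs: 2 of 6.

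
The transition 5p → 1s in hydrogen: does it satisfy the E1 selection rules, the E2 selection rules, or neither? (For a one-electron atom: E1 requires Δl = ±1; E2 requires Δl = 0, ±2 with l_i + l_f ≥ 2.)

Δl = 0 − 1 = -1; l_i + l_f = 1.
E1 (Δl = ±1): satisfied.
E2 (Δl = 0,±2, l_i+l_f ≥ 2): not satisfied.

E1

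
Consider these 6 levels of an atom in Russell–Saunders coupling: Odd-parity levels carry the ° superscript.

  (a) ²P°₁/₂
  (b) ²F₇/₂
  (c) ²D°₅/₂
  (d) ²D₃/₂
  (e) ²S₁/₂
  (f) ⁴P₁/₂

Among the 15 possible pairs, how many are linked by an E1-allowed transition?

(a)–(b): forbidden (ΔL, ΔJ).
(a)–(c): forbidden (parity, ΔJ).
(a)–(d): allowed.
(a)–(e): allowed.
(a)–(f): forbidden (ΔS).
(b)–(c): allowed.
(b)–(d): forbidden (parity, ΔJ).
(b)–(e): forbidden (parity, ΔL, ΔJ).
(b)–(f): forbidden (parity, ΔS, ΔL, ΔJ).
(c)–(d): allowed.
(c)–(e): forbidden (ΔL, ΔJ).
(c)–(f): forbidden (ΔS, ΔJ).
(d)–(e): forbidden (parity, ΔL).
(d)–(f): forbidden (parity, ΔS).
(e)–(f): forbidden (parity, ΔS).
Allowed pairs: 4 of 15.

4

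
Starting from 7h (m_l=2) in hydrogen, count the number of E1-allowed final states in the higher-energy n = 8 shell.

E1 requires Δl = ±1, so l_f ∈ {4, 6}; with 0 ≤ l_f ≤ n_f−1 = 7, the allowed l_f values are {4, 6}.
For l_f = 4: m_f ∈ {m_i−1, m_i, m_i+1} ∩ [−4, 4] = {1, 2, 3} → 3 states.
For l_f = 6: m_f ∈ {m_i−1, m_i, m_i+1} ∩ [−6, 6] = {1, 2, 3} → 3 states.
Total: 6.

6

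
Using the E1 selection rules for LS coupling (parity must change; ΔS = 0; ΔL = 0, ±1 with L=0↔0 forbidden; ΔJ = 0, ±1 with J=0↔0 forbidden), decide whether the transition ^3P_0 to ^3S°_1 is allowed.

Initial level: S=1, L=1, J=0, parity even. Final level: S=1, L=0, J=1, parity odd.
Parity must change: even → odd — ok.
ΔS = 0: S: 1 → 1 — ok.
ΔL = 0, ±1 (not L=0↔0): L: 1 → 0, ΔL = -1 — ok.
ΔJ = 0, ±1 (not J=0↔0): J: 0 → 1, ΔJ = +1 — ok.
All four E1 rules are satisfied.

allowed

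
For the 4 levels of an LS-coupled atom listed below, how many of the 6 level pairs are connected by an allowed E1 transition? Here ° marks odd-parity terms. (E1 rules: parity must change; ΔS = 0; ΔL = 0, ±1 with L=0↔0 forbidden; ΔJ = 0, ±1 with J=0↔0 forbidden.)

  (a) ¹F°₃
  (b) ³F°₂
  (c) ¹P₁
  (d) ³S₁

(a)–(b): forbidden (parity, ΔS).
(a)–(c): forbidden (ΔL, ΔJ).
(a)–(d): forbidden (ΔS, ΔL, ΔJ).
(b)–(c): forbidden (ΔS, ΔL).
(b)–(d): forbidden (ΔL).
(c)–(d): forbidden (parity, ΔS).
Allowed pairs: 0 of 6.

0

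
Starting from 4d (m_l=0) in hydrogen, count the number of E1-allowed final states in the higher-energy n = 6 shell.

E1 requires Δl = ±1, so l_f ∈ {1, 3}; with 0 ≤ l_f ≤ n_f−1 = 5, the allowed l_f values are {1, 3}.
For l_f = 1: m_f ∈ {m_i−1, m_i, m_i+1} ∩ [−1, 1] = {-1, 0, 1} → 3 states.
For l_f = 3: m_f ∈ {m_i−1, m_i, m_i+1} ∩ [−3, 3] = {-1, 0, 1} → 3 states.
Total: 6.

6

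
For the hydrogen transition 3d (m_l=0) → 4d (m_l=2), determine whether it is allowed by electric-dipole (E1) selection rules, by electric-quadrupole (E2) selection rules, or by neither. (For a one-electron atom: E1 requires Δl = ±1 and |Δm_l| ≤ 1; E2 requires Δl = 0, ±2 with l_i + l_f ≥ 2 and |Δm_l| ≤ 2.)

E2

Δl = 2 − 2 = +0; l_i + l_f = 4.
Δm_l = +2.
E1 (Δl = ±1, |Δm_l| ≤ 1): not satisfied.
E2 (Δl = 0,±2, l_i+l_f ≥ 2, |Δm_l| ≤ 2): satisfied.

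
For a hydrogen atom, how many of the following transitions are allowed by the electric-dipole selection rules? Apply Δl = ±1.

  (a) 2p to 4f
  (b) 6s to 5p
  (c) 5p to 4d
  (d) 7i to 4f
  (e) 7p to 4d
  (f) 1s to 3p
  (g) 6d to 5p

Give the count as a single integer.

(a) forbidden — Δl = +2 (E1 requires Δl = ±1)
(b) allowed
(c) allowed
(d) forbidden — Δl = -3 (E1 requires Δl = ±1)
(e) allowed
(f) allowed
(g) allowed
Total allowed: 5 of 7.

5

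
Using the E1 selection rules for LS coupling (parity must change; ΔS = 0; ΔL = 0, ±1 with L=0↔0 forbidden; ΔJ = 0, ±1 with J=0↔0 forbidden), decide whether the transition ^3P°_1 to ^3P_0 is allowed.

allowed

Initial level: S=1, L=1, J=1, parity odd. Final level: S=1, L=1, J=0, parity even.
Parity must change: odd → even — passes.
ΔJ = 0, ±1 (not J=0↔0): J: 1 → 0, ΔJ = -1 — passes.
ΔL = 0, ±1 (not L=0↔0): L: 1 → 1, ΔL = +0 — passes.
ΔS = 0: S: 1 → 1 — passes.
All four E1 rules are satisfied.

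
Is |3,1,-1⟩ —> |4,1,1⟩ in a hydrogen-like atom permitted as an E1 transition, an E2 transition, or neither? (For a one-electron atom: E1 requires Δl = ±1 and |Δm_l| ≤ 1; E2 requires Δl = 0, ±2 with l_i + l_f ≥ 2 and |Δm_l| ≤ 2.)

E2

Δl = 1 − 1 = +0; l_i + l_f = 2.
Δm_l = +2.
E1 (Δl = ±1, |Δm_l| ≤ 1): not satisfied.
E2 (Δl = 0,±2, l_i+l_f ≥ 2, |Δm_l| ≤ 2): satisfied.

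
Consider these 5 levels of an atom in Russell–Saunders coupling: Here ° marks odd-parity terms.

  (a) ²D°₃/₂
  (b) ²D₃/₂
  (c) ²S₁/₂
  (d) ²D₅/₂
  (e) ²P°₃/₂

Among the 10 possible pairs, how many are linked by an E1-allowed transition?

(a)–(b): allowed.
(a)–(c): forbidden (ΔL).
(a)–(d): allowed.
(a)–(e): forbidden (parity).
(b)–(c): forbidden (parity, ΔL).
(b)–(d): forbidden (parity).
(b)–(e): allowed.
(c)–(d): forbidden (parity, ΔL, ΔJ).
(c)–(e): allowed.
(d)–(e): allowed.
Allowed pairs: 5 of 10.

5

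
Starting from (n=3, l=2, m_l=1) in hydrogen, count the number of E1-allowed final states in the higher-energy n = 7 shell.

5

E1 requires Δl = ±1, so l_f ∈ {1, 3}; with 0 ≤ l_f ≤ n_f−1 = 6, the allowed l_f values are {1, 3}.
For l_f = 1: m_f ∈ {m_i−1, m_i, m_i+1} ∩ [−1, 1] = {0, 1} → 2 states.
For l_f = 3: m_f ∈ {m_i−1, m_i, m_i+1} ∩ [−3, 3] = {0, 1, 2} → 3 states.
Total: 5.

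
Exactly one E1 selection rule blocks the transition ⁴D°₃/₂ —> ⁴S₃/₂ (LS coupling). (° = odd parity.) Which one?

Parity must change: odd → even — passes.
ΔS = 0: S: 3/2 → 3/2 — passes.
ΔL = 0, ±1 (not L=0↔0): L: 2 → 0, ΔL = -2 — fails.
ΔJ = 0, ±1 (not J=0↔0): J: 3/2 → 3/2, ΔJ = +0 — passes.

the ΔL = 0, ±1 rule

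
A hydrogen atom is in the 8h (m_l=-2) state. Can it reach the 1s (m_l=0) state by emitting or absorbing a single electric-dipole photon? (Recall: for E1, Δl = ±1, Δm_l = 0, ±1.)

forbidden

Δl = 0 − 5 = -5; the E1 rule Δl = ±1 is violated.
Δm_l = 0 − (-2) = +2. E1 requires Δm_l = 0, ±1: violated.
The transition is electric-dipole forbidden.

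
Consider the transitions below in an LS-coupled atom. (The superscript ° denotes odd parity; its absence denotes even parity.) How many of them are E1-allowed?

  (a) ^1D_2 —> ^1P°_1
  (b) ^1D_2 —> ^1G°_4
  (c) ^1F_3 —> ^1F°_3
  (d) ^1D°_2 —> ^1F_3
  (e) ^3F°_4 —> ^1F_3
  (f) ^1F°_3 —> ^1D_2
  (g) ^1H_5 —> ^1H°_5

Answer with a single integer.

5

(a) allowed
(b) forbidden (ΔL, ΔJ fail)
(c) allowed
(d) allowed
(e) forbidden (ΔS fails)
(f) allowed
(g) allowed
Total allowed: 5 of 7.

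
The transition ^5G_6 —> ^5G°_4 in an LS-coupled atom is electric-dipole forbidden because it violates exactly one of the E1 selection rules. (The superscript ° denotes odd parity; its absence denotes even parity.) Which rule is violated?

Reading off the term symbols: S 2→2, L 4→4, J 6→4, parity even→odd.
Parity must change: even → odd — ✓.
ΔS = 0: S: 2 → 2 — ✓.
ΔJ = 0, ±1 (not J=0↔0): J: 6 → 4, ΔJ = -2 — ✗.
ΔL = 0, ±1 (not L=0↔0): L: 4 → 4, ΔL = +0 — ✓.

the ΔJ = 0, ±1 rule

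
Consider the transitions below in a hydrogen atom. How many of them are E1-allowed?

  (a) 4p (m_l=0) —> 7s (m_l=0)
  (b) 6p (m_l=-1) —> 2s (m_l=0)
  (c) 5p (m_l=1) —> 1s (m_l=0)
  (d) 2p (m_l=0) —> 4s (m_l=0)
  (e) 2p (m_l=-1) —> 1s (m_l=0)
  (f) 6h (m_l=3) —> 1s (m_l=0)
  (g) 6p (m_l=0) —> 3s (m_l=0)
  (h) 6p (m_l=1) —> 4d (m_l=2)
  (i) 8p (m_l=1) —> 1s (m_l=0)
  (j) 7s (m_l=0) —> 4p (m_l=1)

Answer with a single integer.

(a) allowed
(b) allowed
(c) allowed
(d) allowed
(e) allowed
(f) forbidden — Δl = -5 (E1 requires Δl = ±1); Δm_l = -3 (E1 requires Δm_l = 0, ±1)
(g) allowed
(h) allowed
(i) allowed
(j) allowed
Total allowed: 9 of 10.

9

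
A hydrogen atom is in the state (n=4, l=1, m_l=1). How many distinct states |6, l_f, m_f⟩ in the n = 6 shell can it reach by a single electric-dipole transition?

4

E1 requires Δl = ±1, so l_f ∈ {0, 2}; with 0 ≤ l_f ≤ n_f−1 = 5, the allowed l_f values are {0, 2}.
For l_f = 0: m_f ∈ {m_i−1, m_i, m_i+1} ∩ [−0, 0] = {0} → 1 state.
For l_f = 2: m_f ∈ {m_i−1, m_i, m_i+1} ∩ [−2, 2] = {0, 1, 2} → 3 states.
Total: 4.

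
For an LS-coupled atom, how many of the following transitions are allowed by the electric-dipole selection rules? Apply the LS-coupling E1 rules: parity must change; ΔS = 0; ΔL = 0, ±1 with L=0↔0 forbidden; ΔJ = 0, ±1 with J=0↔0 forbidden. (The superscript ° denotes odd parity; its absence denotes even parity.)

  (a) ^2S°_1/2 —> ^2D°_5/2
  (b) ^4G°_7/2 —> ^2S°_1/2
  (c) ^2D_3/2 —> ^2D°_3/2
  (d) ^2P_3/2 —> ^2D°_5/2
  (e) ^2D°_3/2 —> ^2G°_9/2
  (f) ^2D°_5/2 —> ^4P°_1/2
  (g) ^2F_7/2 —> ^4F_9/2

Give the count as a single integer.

(a) forbidden (parity, ΔL, ΔJ fail)
(b) forbidden (parity, ΔS, ΔL, ΔJ fail)
(c) allowed
(d) allowed
(e) forbidden (parity, ΔL, ΔJ fail)
(f) forbidden (parity, ΔS, ΔJ fail)
(g) forbidden (parity, ΔS fail)
Total allowed: 2 of 7.

2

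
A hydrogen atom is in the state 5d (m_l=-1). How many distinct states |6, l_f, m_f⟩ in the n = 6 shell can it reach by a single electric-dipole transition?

5

E1 requires Δl = ±1, so l_f ∈ {1, 3}; with 0 ≤ l_f ≤ n_f−1 = 5, the allowed l_f values are {1, 3}.
For l_f = 1: m_f ∈ {m_i−1, m_i, m_i+1} ∩ [−1, 1] = {-1, 0} → 2 states.
For l_f = 3: m_f ∈ {m_i−1, m_i, m_i+1} ∩ [−3, 3] = {-2, -1, 0} → 3 states.
Total: 5.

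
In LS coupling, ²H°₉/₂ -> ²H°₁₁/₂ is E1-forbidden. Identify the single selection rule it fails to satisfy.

parity

Initial level: S=1/2, L=5, J=9/2, parity odd. Final level: S=1/2, L=5, J=11/2, parity odd.
Parity must change: odd → odd — violated.
ΔS = 0: S: 1/2 → 1/2 — satisfied.
ΔL = 0, ±1 (not L=0↔0): L: 5 → 5, ΔL = +0 — satisfied.
ΔJ = 0, ±1 (not J=0↔0): J: 9/2 → 11/2, ΔJ = +1 — satisfied.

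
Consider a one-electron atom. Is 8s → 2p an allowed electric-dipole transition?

allowed

Initial l = 0, final l = 1, so Δl = +1. E1 requires Δl = ±1: ok.
All E1 selection rules are satisfied.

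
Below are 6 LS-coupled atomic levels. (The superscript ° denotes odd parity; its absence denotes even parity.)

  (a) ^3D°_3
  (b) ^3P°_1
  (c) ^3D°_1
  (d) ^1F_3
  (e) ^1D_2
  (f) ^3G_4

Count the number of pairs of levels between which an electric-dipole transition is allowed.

0

(a)–(b): forbidden (parity, ΔJ).
(a)–(c): forbidden (parity, ΔJ).
(a)–(d): forbidden (ΔS).
(a)–(e): forbidden (ΔS).
(a)–(f): forbidden (ΔL).
(b)–(c): forbidden (parity).
(b)–(d): forbidden (ΔS, ΔL, ΔJ).
(b)–(e): forbidden (ΔS).
(b)–(f): forbidden (ΔL, ΔJ).
(c)–(d): forbidden (ΔS, ΔJ).
(c)–(e): forbidden (ΔS).
(c)–(f): forbidden (ΔL, ΔJ).
(d)–(e): forbidden (parity).
(d)–(f): forbidden (parity, ΔS).
(e)–(f): forbidden (parity, ΔS, ΔL, ΔJ).
Allowed pairs: 0 of 15.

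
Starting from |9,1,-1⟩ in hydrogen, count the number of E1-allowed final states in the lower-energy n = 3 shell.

4

E1 requires Δl = ±1, so l_f ∈ {0, 2}; with 0 ≤ l_f ≤ n_f−1 = 2, the allowed l_f values are {0, 2}.
For l_f = 0: m_f ∈ {m_i−1, m_i, m_i+1} ∩ [−0, 0] = {0} → 1 state.
For l_f = 2: m_f ∈ {m_i−1, m_i, m_i+1} ∩ [−2, 2] = {-2, -1, 0} → 3 states.
Total: 4.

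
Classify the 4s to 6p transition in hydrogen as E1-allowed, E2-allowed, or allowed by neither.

E1

Δl = 1 − 0 = +1; l_i + l_f = 1.
E1 (Δl = ±1): satisfied.
E2 (Δl = 0,±2, l_i+l_f ≥ 2): not satisfied.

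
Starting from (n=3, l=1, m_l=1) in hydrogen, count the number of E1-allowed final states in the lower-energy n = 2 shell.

E1 requires Δl = ±1, so l_f ∈ {0, 2}; with 0 ≤ l_f ≤ n_f−1 = 1, the allowed l_f values are {0}.
For l_f = 0: m_f ∈ {m_i−1, m_i, m_i+1} ∩ [−0, 0] = {0} → 1 state.
Total: 1.

1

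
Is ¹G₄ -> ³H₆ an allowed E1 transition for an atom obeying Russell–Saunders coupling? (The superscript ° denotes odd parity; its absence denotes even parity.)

Parity must change: even → even — violated.
ΔS = 0: S: 0 → 1 — violated.
ΔL = 0, ±1 (not L=0↔0): L: 4 → 5, ΔL = +1 — satisfied.
ΔJ = 0, ±1 (not J=0↔0): J: 4 → 6, ΔJ = +2 — violated.
Rule(s) violated: parity, ΔS, ΔJ.

forbidden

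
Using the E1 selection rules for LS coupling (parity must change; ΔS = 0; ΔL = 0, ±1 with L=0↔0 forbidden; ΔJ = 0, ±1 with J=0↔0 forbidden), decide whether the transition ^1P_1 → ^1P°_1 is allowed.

Parity must change: even → odd — ✓.
ΔJ = 0, ±1 (not J=0↔0): J: 1 → 1, ΔJ = +0 — ✓.
ΔS = 0: S: 0 → 0 — ✓.
ΔL = 0, ±1 (not L=0↔0): L: 1 → 1, ΔL = +0 — ✓.
All four E1 rules are satisfied.

allowed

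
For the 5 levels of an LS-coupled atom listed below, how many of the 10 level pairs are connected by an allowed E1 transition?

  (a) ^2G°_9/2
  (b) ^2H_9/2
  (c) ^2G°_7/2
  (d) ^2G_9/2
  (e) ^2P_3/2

4

(a)–(b): allowed.
(a)–(c): forbidden (parity).
(a)–(d): allowed.
(a)–(e): forbidden (ΔL, ΔJ).
(b)–(c): allowed.
(b)–(d): forbidden (parity).
(b)–(e): forbidden (parity, ΔL, ΔJ).
(c)–(d): allowed.
(c)–(e): forbidden (ΔL, ΔJ).
(d)–(e): forbidden (parity, ΔL, ΔJ).
Allowed pairs: 4 of 10.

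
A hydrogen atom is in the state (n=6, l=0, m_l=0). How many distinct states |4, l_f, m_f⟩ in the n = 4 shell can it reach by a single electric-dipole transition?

E1 requires Δl = ±1, so l_f ∈ {-1, 1}; with 0 ≤ l_f ≤ n_f−1 = 3, the allowed l_f values are {1}.
For l_f = 1: m_f ∈ {m_i−1, m_i, m_i+1} ∩ [−1, 1] = {-1, 0, 1} → 3 states.
Total: 3.

3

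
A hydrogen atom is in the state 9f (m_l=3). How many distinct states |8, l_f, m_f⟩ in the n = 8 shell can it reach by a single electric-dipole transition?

E1 requires Δl = ±1, so l_f ∈ {2, 4}; with 0 ≤ l_f ≤ n_f−1 = 7, the allowed l_f values are {2, 4}.
For l_f = 2: m_f ∈ {m_i−1, m_i, m_i+1} ∩ [−2, 2] = {2} → 1 state.
For l_f = 4: m_f ∈ {m_i−1, m_i, m_i+1} ∩ [−4, 4] = {2, 3, 4} → 3 states.
Total: 4.

4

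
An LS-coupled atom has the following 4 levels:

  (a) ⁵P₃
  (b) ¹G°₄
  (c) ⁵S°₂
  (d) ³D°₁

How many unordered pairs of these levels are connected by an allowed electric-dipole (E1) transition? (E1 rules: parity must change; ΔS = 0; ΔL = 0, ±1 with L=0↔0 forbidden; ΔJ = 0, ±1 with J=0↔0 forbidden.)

(a)–(b): forbidden (ΔS, ΔL).
(a)–(c): allowed.
(a)–(d): forbidden (ΔS, ΔJ).
(b)–(c): forbidden (parity, ΔS, ΔL, ΔJ).
(b)–(d): forbidden (parity, ΔS, ΔL, ΔJ).
(c)–(d): forbidden (parity, ΔS, ΔL).
Allowed pairs: 1 of 6.

1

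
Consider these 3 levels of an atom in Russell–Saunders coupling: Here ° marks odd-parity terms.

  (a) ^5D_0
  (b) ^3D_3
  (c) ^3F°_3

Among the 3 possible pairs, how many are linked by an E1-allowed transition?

1

(a)–(b): forbidden (parity, ΔS, ΔJ).
(a)–(c): forbidden (ΔS, ΔJ).
(b)–(c): allowed.
Allowed pairs: 1 of 3.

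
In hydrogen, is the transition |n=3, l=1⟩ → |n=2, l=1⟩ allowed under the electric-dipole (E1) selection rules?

Δl = 1 − 1 = +0; the E1 rule Δl = ±1 is violated.
The transition is electric-dipole forbidden.

forbidden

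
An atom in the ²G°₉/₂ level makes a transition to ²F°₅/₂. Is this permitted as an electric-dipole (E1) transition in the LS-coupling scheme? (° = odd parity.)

forbidden

Reading off the term symbols: S 1/2→1/2, L 4→3, J 9/2→5/2, parity odd→odd.
Parity must change: odd → odd — ✗.
ΔS = 0: S: 1/2 → 1/2 — ✓.
ΔL = 0, ±1 (not L=0↔0): L: 4 → 3, ΔL = -1 — ✓.
ΔJ = 0, ±1 (not J=0↔0): J: 9/2 → 5/2, ΔJ = -2 — ✗.
Rule(s) violated: parity, ΔJ.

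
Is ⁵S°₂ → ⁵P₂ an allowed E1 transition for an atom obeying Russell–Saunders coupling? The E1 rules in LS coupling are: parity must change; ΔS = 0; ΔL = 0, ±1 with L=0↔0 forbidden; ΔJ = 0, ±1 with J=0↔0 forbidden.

Initial level: S=2, L=0, J=2, parity odd. Final level: S=2, L=1, J=2, parity even.
Parity must change: odd → even — ok.
ΔS = 0: S: 2 → 2 — ok.
ΔL = 0, ±1 (not L=0↔0): L: 0 → 1, ΔL = +1 — ok.
ΔJ = 0, ±1 (not J=0↔0): J: 2 → 2, ΔJ = +0 — ok.
All four E1 rules are satisfied.

allowed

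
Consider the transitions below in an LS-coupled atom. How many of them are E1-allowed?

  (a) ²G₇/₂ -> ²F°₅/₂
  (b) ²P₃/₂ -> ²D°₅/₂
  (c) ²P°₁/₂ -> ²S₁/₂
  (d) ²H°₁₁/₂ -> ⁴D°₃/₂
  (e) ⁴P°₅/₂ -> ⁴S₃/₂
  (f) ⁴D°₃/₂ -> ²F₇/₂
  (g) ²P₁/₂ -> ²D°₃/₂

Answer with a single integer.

(a) allowed
(b) allowed
(c) allowed
(d) forbidden (parity, ΔS, ΔL, ΔJ fail)
(e) allowed
(f) forbidden (ΔS, ΔJ fail)
(g) allowed
Total allowed: 5 of 7.

5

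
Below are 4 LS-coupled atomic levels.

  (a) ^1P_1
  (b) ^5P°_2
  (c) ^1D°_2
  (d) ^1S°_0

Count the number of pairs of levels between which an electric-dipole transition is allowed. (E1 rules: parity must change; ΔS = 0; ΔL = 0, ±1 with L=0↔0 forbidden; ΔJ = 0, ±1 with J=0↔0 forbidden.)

2

(a)–(b): forbidden (ΔS).
(a)–(c): allowed.
(a)–(d): allowed.
(b)–(c): forbidden (parity, ΔS).
(b)–(d): forbidden (parity, ΔS, ΔJ).
(c)–(d): forbidden (parity, ΔL, ΔJ).
Allowed pairs: 2 of 6.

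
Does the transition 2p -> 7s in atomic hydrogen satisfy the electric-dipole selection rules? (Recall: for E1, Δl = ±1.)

Initial l = 1, final l = 0, so Δl = -1. E1 requires Δl = ±1: ok.
All E1 selection rules are satisfied.

allowed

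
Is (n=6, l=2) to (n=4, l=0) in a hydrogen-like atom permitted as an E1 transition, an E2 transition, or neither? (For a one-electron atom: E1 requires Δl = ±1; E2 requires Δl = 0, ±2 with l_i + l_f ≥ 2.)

Δl = 0 − 2 = -2; l_i + l_f = 2.
E1 (Δl = ±1): not satisfied.
E2 (Δl = 0,±2, l_i+l_f ≥ 2): satisfied.

E2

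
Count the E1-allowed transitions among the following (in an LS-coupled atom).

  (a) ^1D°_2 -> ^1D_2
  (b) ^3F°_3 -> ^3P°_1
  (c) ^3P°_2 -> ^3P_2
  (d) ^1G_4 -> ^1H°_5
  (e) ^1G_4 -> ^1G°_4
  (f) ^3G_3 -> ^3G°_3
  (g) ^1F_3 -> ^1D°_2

6

(a) allowed
(b) forbidden (parity, ΔL, ΔJ fail)
(c) allowed
(d) allowed
(e) allowed
(f) allowed
(g) allowed
Total allowed: 6 of 7.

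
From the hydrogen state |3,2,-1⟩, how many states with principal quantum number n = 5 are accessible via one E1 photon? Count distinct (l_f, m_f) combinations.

E1 requires Δl = ±1, so l_f ∈ {1, 3}; with 0 ≤ l_f ≤ n_f−1 = 4, the allowed l_f values are {1, 3}.
For l_f = 1: m_f ∈ {m_i−1, m_i, m_i+1} ∩ [−1, 1] = {-1, 0} → 2 states.
For l_f = 3: m_f ∈ {m_i−1, m_i, m_i+1} ∩ [−3, 3] = {-2, -1, 0} → 3 states.
Total: 5.

5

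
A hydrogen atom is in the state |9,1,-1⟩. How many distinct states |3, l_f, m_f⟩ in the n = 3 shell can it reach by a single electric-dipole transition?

4

E1 requires Δl = ±1, so l_f ∈ {0, 2}; with 0 ≤ l_f ≤ n_f−1 = 2, the allowed l_f values are {0, 2}.
For l_f = 0: m_f ∈ {m_i−1, m_i, m_i+1} ∩ [−0, 0] = {0} → 1 state.
For l_f = 2: m_f ∈ {m_i−1, m_i, m_i+1} ∩ [−2, 2] = {-2, -1, 0} → 3 states.
Total: 4.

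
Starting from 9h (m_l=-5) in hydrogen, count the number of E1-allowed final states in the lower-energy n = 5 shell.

E1 requires Δl = ±1, so l_f ∈ {4, 6}; with 0 ≤ l_f ≤ n_f−1 = 4, the allowed l_f values are {4}.
For l_f = 4: m_f ∈ {m_i−1, m_i, m_i+1} ∩ [−4, 4] = {-4} → 1 state.
Total: 1.

1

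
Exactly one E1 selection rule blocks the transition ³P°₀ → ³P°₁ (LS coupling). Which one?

parity

Reading off the term symbols: S 1→1, L 1→1, J 0→1, parity odd→odd.
Parity must change: odd → odd — fails.
ΔS = 0: S: 1 → 1 — passes.
ΔL = 0, ±1 (not L=0↔0): L: 1 → 1, ΔL = +0 — passes.
ΔJ = 0, ±1 (not J=0↔0): J: 0 → 1, ΔJ = +1 — passes.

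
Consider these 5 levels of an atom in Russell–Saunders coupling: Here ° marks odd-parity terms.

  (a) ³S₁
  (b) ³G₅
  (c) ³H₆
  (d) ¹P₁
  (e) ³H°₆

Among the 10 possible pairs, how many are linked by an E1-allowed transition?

2

(a)–(b): forbidden (parity, ΔL, ΔJ).
(a)–(c): forbidden (parity, ΔL, ΔJ).
(a)–(d): forbidden (parity, ΔS).
(a)–(e): forbidden (ΔL, ΔJ).
(b)–(c): forbidden (parity).
(b)–(d): forbidden (parity, ΔS, ΔL, ΔJ).
(b)–(e): allowed.
(c)–(d): forbidden (parity, ΔS, ΔL, ΔJ).
(c)–(e): allowed.
(d)–(e): forbidden (ΔS, ΔL, ΔJ).
Allowed pairs: 2 of 10.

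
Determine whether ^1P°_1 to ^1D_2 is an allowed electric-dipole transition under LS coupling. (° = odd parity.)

Reading off the term symbols: S 0→0, L 1→2, J 1→2, parity odd→even.
Parity must change: odd → even — ✓.
ΔS = 0: S: 0 → 0 — ✓.
ΔL = 0, ±1 (not L=0↔0): L: 1 → 2, ΔL = +1 — ✓.
ΔJ = 0, ±1 (not J=0↔0): J: 1 → 2, ΔJ = +1 — ✓.
All four E1 rules are satisfied.

allowed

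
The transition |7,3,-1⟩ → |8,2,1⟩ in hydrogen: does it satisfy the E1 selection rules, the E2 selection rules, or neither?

neither

Δl = 2 − 3 = -1; l_i + l_f = 5.
Δm_l = +2.
E1 (Δl = ±1, |Δm_l| ≤ 1): not satisfied.
E2 (Δl = 0,±2, l_i+l_f ≥ 2, |Δm_l| ≤ 2): not satisfied.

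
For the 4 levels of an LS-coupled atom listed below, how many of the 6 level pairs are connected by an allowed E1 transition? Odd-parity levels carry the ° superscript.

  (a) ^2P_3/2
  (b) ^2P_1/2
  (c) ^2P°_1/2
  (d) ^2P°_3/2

(a)–(b): forbidden (parity).
(a)–(c): allowed.
(a)–(d): allowed.
(b)–(c): allowed.
(b)–(d): allowed.
(c)–(d): forbidden (parity).
Allowed pairs: 4 of 6.

4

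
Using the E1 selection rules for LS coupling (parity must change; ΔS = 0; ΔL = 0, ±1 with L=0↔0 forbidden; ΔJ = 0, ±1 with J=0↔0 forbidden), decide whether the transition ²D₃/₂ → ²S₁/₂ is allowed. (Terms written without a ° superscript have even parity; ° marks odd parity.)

Reading off the term symbols: S 1/2→1/2, L 2→0, J 3/2→1/2, parity even→even.
Parity must change: even → even — fails.
ΔS = 0: S: 1/2 → 1/2 — ok.
ΔL = 0, ±1 (not L=0↔0): L: 2 → 0, ΔL = -2 — fails.
ΔJ = 0, ±1 (not J=0↔0): J: 3/2 → 1/2, ΔJ = -1 — ok.
Rule(s) violated: parity, ΔL.

forbidden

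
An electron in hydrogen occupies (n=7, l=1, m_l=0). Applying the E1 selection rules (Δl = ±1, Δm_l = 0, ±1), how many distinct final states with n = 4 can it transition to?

4

E1 requires Δl = ±1, so l_f ∈ {0, 2}; with 0 ≤ l_f ≤ n_f−1 = 3, the allowed l_f values are {0, 2}.
For l_f = 0: m_f ∈ {m_i−1, m_i, m_i+1} ∩ [−0, 0] = {0} → 1 state.
For l_f = 2: m_f ∈ {m_i−1, m_i, m_i+1} ∩ [−2, 2] = {-1, 0, 1} → 3 states.
Total: 4.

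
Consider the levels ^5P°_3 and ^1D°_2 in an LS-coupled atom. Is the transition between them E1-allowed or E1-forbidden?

Initial level: S=2, L=1, J=3, parity odd. Final level: S=0, L=2, J=2, parity odd.
Parity must change: odd → odd — ✗.
ΔS = 0: S: 2 → 0 — ✗.
ΔL = 0, ±1 (not L=0↔0): L: 1 → 2, ΔL = +1 — ✓.
ΔJ = 0, ±1 (not J=0↔0): J: 3 → 2, ΔJ = -1 — ✓.
Rule(s) violated: parity, ΔS.

forbidden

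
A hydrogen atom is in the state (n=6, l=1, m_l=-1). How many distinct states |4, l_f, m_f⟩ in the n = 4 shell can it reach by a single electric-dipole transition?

E1 requires Δl = ±1, so l_f ∈ {0, 2}; with 0 ≤ l_f ≤ n_f−1 = 3, the allowed l_f values are {0, 2}.
For l_f = 0: m_f ∈ {m_i−1, m_i, m_i+1} ∩ [−0, 0] = {0} → 1 state.
For l_f = 2: m_f ∈ {m_i−1, m_i, m_i+1} ∩ [−2, 2] = {-2, -1, 0} → 3 states.
Total: 4.

4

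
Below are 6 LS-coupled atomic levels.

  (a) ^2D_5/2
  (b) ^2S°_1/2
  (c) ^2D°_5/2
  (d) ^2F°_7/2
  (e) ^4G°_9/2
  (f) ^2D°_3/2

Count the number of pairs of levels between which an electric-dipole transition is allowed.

3

(a)–(b): forbidden (ΔL, ΔJ).
(a)–(c): allowed.
(a)–(d): allowed.
(a)–(e): forbidden (ΔS, ΔL, ΔJ).
(a)–(f): allowed.
(b)–(c): forbidden (parity, ΔL, ΔJ).
(b)–(d): forbidden (parity, ΔL, ΔJ).
(b)–(e): forbidden (parity, ΔS, ΔL, ΔJ).
(b)–(f): forbidden (parity, ΔL).
(c)–(d): forbidden (parity).
(c)–(e): forbidden (parity, ΔS, ΔL, ΔJ).
(c)–(f): forbidden (parity).
(d)–(e): forbidden (parity, ΔS).
(d)–(f): forbidden (parity, ΔJ).
(e)–(f): forbidden (parity, ΔS, ΔL, ΔJ).
Allowed pairs: 3 of 15.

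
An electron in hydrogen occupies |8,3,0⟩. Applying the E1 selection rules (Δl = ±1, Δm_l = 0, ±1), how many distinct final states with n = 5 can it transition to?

E1 requires Δl = ±1, so l_f ∈ {2, 4}; with 0 ≤ l_f ≤ n_f−1 = 4, the allowed l_f values are {2, 4}.
For l_f = 2: m_f ∈ {m_i−1, m_i, m_i+1} ∩ [−2, 2] = {-1, 0, 1} → 3 states.
For l_f = 4: m_f ∈ {m_i−1, m_i, m_i+1} ∩ [−4, 4] = {-1, 0, 1} → 3 states.
Total: 6.

6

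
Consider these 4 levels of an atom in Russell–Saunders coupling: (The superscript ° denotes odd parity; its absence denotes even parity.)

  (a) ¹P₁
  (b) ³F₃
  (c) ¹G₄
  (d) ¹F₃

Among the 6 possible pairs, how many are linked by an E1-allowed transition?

0

(a)–(b): forbidden (parity, ΔS, ΔL, ΔJ).
(a)–(c): forbidden (parity, ΔL, ΔJ).
(a)–(d): forbidden (parity, ΔL, ΔJ).
(b)–(c): forbidden (parity, ΔS).
(b)–(d): forbidden (parity, ΔS).
(c)–(d): forbidden (parity).
Allowed pairs: 0 of 6.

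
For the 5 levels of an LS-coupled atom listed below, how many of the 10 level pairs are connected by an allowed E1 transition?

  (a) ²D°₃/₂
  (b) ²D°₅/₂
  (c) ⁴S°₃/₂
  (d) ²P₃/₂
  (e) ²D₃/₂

(a)–(b): forbidden (parity).
(a)–(c): forbidden (parity, ΔS, ΔL).
(a)–(d): allowed.
(a)–(e): allowed.
(b)–(c): forbidden (parity, ΔS, ΔL).
(b)–(d): allowed.
(b)–(e): allowed.
(c)–(d): forbidden (ΔS).
(c)–(e): forbidden (ΔS, ΔL).
(d)–(e): forbidden (parity).
Allowed pairs: 4 of 10.

4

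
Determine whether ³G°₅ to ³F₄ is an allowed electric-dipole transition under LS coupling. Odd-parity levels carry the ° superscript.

allowed

Initial level: S=1, L=4, J=5, parity odd. Final level: S=1, L=3, J=4, parity even.
Parity must change: odd → even — ✓.
ΔS = 0: S: 1 → 1 — ✓.
ΔL = 0, ±1 (not L=0↔0): L: 4 → 3, ΔL = -1 — ✓.
ΔJ = 0, ±1 (not J=0↔0): J: 5 → 4, ΔJ = -1 — ✓.
All four E1 rules are satisfied.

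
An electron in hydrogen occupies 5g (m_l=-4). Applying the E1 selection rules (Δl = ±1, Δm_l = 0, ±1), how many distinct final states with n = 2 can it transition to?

0

E1 requires l_f ∈ {3, 5}, but neither lies in [0, 1], so no final state is reachable.
Total: 0.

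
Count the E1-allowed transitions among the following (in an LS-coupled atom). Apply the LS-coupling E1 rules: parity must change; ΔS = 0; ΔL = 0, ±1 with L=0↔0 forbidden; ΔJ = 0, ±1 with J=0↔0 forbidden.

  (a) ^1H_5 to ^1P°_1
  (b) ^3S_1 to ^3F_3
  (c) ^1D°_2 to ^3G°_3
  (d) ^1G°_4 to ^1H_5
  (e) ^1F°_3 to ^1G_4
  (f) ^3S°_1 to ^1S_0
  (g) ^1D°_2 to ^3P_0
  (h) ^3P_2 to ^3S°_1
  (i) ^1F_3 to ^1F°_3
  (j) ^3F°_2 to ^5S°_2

4

(a) forbidden (ΔL, ΔJ fail)
(b) forbidden (parity, ΔL, ΔJ fail)
(c) forbidden (parity, ΔS, ΔL fail)
(d) allowed
(e) allowed
(f) forbidden (ΔS, ΔL fail)
(g) forbidden (ΔS, ΔJ fail)
(h) allowed
(i) allowed
(j) forbidden (parity, ΔS, ΔL fail)
Total allowed: 4 of 10.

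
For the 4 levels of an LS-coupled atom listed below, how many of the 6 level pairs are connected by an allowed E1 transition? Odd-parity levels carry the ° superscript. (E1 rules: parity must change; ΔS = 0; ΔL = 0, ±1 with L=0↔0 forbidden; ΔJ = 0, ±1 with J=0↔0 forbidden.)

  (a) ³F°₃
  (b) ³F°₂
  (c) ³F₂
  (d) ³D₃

(a)–(b): forbidden (parity).
(a)–(c): allowed.
(a)–(d): allowed.
(b)–(c): allowed.
(b)–(d): allowed.
(c)–(d): forbidden (parity).
Allowed pairs: 4 of 6.

4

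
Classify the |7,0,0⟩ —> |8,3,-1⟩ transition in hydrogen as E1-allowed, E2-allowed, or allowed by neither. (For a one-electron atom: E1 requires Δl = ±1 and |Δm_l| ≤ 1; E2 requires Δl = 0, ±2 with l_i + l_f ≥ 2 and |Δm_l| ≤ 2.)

neither

Δl = 3 − 0 = +3; l_i + l_f = 3.
Δm_l = -1.
E1 (Δl = ±1, |Δm_l| ≤ 1): not satisfied.
E2 (Δl = 0,±2, l_i+l_f ≥ 2, |Δm_l| ≤ 2): not satisfied.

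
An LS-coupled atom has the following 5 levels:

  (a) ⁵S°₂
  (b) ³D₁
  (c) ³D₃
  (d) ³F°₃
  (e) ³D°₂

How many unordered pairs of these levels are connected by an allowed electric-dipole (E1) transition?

3

(a)–(b): forbidden (ΔS, ΔL).
(a)–(c): forbidden (ΔS, ΔL).
(a)–(d): forbidden (parity, ΔS, ΔL).
(a)–(e): forbidden (parity, ΔS, ΔL).
(b)–(c): forbidden (parity, ΔJ).
(b)–(d): forbidden (ΔJ).
(b)–(e): allowed.
(c)–(d): allowed.
(c)–(e): allowed.
(d)–(e): forbidden (parity).
Allowed pairs: 3 of 10.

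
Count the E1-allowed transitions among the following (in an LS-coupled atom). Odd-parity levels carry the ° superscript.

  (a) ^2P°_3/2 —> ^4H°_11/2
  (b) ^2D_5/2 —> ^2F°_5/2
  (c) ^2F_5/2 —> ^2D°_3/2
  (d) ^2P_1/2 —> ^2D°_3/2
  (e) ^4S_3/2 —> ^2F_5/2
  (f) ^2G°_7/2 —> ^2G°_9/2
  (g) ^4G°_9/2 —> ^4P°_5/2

(a) forbidden (parity, ΔS, ΔL, ΔJ fail)
(b) allowed
(c) allowed
(d) allowed
(e) forbidden (parity, ΔS, ΔL fail)
(f) forbidden (parity fails)
(g) forbidden (parity, ΔL, ΔJ fail)
Total allowed: 3 of 7.

3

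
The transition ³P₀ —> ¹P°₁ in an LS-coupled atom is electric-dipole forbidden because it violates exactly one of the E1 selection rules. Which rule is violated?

the ΔS = 0 rule

Initial level: S=1, L=1, J=0, parity even. Final level: S=0, L=1, J=1, parity odd.
Parity must change: even → odd — satisfied.
ΔS = 0: S: 1 → 0 — violated.
ΔL = 0, ±1 (not L=0↔0): L: 1 → 1, ΔL = +0 — satisfied.
ΔJ = 0, ±1 (not J=0↔0): J: 0 → 1, ΔJ = +1 — satisfied.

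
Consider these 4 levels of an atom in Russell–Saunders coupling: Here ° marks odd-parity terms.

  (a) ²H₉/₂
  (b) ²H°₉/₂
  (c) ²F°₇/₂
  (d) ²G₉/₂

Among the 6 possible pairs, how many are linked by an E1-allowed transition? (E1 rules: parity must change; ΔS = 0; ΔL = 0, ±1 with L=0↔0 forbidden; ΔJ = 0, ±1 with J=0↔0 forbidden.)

(a)–(b): allowed.
(a)–(c): forbidden (ΔL).
(a)–(d): forbidden (parity).
(b)–(c): forbidden (parity, ΔL).
(b)–(d): allowed.
(c)–(d): allowed.
Allowed pairs: 3 of 6.

3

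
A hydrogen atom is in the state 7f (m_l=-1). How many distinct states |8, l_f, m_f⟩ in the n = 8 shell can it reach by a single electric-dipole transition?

6

E1 requires Δl = ±1, so l_f ∈ {2, 4}; with 0 ≤ l_f ≤ n_f−1 = 7, the allowed l_f values are {2, 4}.
For l_f = 2: m_f ∈ {m_i−1, m_i, m_i+1} ∩ [−2, 2] = {-2, -1, 0} → 3 states.
For l_f = 4: m_f ∈ {m_i−1, m_i, m_i+1} ∩ [−4, 4] = {-2, -1, 0} → 3 states.
Total: 6.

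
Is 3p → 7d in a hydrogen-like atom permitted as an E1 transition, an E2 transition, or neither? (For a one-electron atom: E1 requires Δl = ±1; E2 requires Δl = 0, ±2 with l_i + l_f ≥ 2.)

Δl = 2 − 1 = +1; l_i + l_f = 3.
E1 (Δl = ±1): satisfied.
E2 (Δl = 0,±2, l_i+l_f ≥ 2): not satisfied.

E1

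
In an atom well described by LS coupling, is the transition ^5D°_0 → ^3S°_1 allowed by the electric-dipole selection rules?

Reading off the term symbols: S 2→1, L 2→0, J 0→1, parity odd→odd.
Parity must change: odd → odd — fails.
ΔS = 0: S: 2 → 1 — fails.
ΔL = 0, ±1 (not L=0↔0): L: 2 → 0, ΔL = -2 — fails.
ΔJ = 0, ±1 (not J=0↔0): J: 0 → 1, ΔJ = +1 — passes.
Rule(s) violated: parity, ΔS, ΔL.

forbidden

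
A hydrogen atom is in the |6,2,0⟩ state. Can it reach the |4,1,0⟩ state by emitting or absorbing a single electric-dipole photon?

allowed

Δl = 1 − 2 = -1; the E1 rule Δl = ±1 is satisfied.
m_l: 0 → 0 (Δm_l = +0). |Δm_l| ≤ 1 satisfied.
All E1 selection rules are satisfied.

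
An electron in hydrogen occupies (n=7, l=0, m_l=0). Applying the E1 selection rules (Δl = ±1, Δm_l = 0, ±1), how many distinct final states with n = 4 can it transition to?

3

E1 requires Δl = ±1, so l_f ∈ {-1, 1}; with 0 ≤ l_f ≤ n_f−1 = 3, the allowed l_f values are {1}.
For l_f = 1: m_f ∈ {m_i−1, m_i, m_i+1} ∩ [−1, 1] = {-1, 0, 1} → 3 states.
Total: 3.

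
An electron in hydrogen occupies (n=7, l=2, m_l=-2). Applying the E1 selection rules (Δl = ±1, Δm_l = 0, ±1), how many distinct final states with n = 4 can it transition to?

E1 requires Δl = ±1, so l_f ∈ {1, 3}; with 0 ≤ l_f ≤ n_f−1 = 3, the allowed l_f values are {1, 3}.
For l_f = 1: m_f ∈ {m_i−1, m_i, m_i+1} ∩ [−1, 1] = {-1} → 1 state.
For l_f = 3: m_f ∈ {m_i−1, m_i, m_i+1} ∩ [−3, 3] = {-3, -2, -1} → 3 states.
Total: 4.

4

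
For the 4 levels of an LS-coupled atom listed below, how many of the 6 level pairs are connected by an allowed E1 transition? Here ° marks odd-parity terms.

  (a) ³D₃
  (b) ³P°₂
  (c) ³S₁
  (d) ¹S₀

(a)–(b): allowed.
(a)–(c): forbidden (parity, ΔL, ΔJ).
(a)–(d): forbidden (parity, ΔS, ΔL, ΔJ).
(b)–(c): allowed.
(b)–(d): forbidden (ΔS, ΔJ).
(c)–(d): forbidden (parity, ΔS, ΔL).
Allowed pairs: 2 of 6.

2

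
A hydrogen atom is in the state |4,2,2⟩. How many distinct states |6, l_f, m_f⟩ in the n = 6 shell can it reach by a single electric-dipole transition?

4

E1 requires Δl = ±1, so l_f ∈ {1, 3}; with 0 ≤ l_f ≤ n_f−1 = 5, the allowed l_f values are {1, 3}.
For l_f = 1: m_f ∈ {m_i−1, m_i, m_i+1} ∩ [−1, 1] = {1} → 1 state.
For l_f = 3: m_f ∈ {m_i−1, m_i, m_i+1} ∩ [−3, 3] = {1, 2, 3} → 3 states.
Total: 4.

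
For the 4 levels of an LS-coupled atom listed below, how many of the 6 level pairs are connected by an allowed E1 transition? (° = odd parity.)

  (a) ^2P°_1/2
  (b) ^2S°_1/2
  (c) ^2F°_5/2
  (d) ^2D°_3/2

(a)–(b): forbidden (parity).
(a)–(c): forbidden (parity, ΔL, ΔJ).
(a)–(d): forbidden (parity).
(b)–(c): forbidden (parity, ΔL, ΔJ).
(b)–(d): forbidden (parity, ΔL).
(c)–(d): forbidden (parity).
Allowed pairs: 0 of 6.

0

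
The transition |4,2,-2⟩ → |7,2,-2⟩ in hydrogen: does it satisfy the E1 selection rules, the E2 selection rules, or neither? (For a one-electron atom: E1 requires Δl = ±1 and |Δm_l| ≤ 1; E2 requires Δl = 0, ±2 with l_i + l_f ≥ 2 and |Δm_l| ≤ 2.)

Δl = 2 − 2 = +0; l_i + l_f = 4.
Δm_l = +0.
E1 (Δl = ±1, |Δm_l| ≤ 1): not satisfied.
E2 (Δl = 0,±2, l_i+l_f ≥ 2, |Δm_l| ≤ 2): satisfied.

E2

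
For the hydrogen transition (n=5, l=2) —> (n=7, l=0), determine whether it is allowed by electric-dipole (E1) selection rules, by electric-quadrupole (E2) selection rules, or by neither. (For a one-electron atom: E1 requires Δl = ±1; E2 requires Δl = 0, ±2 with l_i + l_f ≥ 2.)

Δl = 0 − 2 = -2; l_i + l_f = 2.
E1 (Δl = ±1): not satisfied.
E2 (Δl = 0,±2, l_i+l_f ≥ 2): satisfied.

E2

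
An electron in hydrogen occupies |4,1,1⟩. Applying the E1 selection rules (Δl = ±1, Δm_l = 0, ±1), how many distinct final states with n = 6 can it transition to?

4

E1 requires Δl = ±1, so l_f ∈ {0, 2}; with 0 ≤ l_f ≤ n_f−1 = 5, the allowed l_f values are {0, 2}.
For l_f = 0: m_f ∈ {m_i−1, m_i, m_i+1} ∩ [−0, 0] = {0} → 1 state.
For l_f = 2: m_f ∈ {m_i−1, m_i, m_i+1} ∩ [−2, 2] = {0, 1, 2} → 3 states.
Total: 4.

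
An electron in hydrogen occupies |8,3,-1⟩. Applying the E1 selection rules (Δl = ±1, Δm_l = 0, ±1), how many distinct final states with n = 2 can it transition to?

E1 requires l_f ∈ {2, 4}, but neither lies in [0, 1], so no final state is reachable.
Total: 0.

0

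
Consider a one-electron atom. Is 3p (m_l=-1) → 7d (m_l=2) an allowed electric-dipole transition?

Δl = 2 − 1 = +1; the E1 rule Δl = ±1 is ok.
m_l: -1 → 2 (Δm_l = +3). |Δm_l| ≤ 1 fails.
The transition is electric-dipole forbidden.

forbidden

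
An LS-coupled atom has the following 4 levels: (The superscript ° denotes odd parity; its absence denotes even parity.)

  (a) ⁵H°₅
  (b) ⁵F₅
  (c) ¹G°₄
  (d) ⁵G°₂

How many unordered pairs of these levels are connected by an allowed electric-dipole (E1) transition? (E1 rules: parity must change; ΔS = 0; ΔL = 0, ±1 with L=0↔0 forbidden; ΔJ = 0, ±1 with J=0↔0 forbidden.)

(a)–(b): forbidden (ΔL).
(a)–(c): forbidden (parity, ΔS).
(a)–(d): forbidden (parity, ΔJ).
(b)–(c): forbidden (ΔS).
(b)–(d): forbidden (ΔJ).
(c)–(d): forbidden (parity, ΔS, ΔJ).
Allowed pairs: 0 of 6.

0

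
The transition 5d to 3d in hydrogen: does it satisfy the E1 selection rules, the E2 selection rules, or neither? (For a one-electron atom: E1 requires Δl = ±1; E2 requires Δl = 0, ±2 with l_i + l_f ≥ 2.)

E2

Δl = 2 − 2 = +0; l_i + l_f = 4.
E1 (Δl = ±1): not satisfied.
E2 (Δl = 0,±2, l_i+l_f ≥ 2): satisfied.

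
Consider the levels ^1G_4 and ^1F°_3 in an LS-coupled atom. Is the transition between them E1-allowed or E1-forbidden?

allowed

ΔL = 0, ±1 (not L=0↔0): L: 4 → 3, ΔL = -1 — satisfied.
ΔS = 0: S: 0 → 0 — satisfied.
ΔJ = 0, ±1 (not J=0↔0): J: 4 → 3, ΔJ = -1 — satisfied.
Parity must change: even → odd — satisfied.
All four E1 rules are satisfied.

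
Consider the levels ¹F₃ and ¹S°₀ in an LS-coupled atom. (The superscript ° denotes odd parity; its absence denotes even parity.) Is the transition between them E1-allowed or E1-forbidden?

Initial level: S=0, L=3, J=3, parity even. Final level: S=0, L=0, J=0, parity odd.
ΔJ = 0, ±1 (not J=0↔0): J: 3 → 0, ΔJ = -3 — ✗.
Parity must change: even → odd — ✓.
ΔL = 0, ±1 (not L=0↔0): L: 3 → 0, ΔL = -3 — ✗.
ΔS = 0: S: 0 → 0 — ✓.
Rule(s) violated: ΔL, ΔJ.

forbidden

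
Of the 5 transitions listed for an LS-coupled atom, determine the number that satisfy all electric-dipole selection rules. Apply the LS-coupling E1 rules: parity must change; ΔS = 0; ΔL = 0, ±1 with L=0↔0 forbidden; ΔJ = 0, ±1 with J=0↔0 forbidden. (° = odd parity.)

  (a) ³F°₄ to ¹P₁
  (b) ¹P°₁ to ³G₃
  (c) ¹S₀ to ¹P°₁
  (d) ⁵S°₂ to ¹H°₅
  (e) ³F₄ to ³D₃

(a) forbidden (ΔS, ΔL, ΔJ fail)
(b) forbidden (ΔS, ΔL, ΔJ fail)
(c) allowed
(d) forbidden (parity, ΔS, ΔL, ΔJ fail)
(e) forbidden (parity fails)
Total allowed: 1 of 5.

1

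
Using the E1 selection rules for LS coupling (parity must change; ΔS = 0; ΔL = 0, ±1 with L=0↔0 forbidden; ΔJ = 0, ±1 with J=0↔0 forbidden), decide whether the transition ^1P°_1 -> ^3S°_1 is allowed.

forbidden

Parity must change: odd → odd — violated.
ΔS = 0: S: 0 → 1 — violated.
ΔL = 0, ±1 (not L=0↔0): L: 1 → 0, ΔL = -1 — satisfied.
ΔJ = 0, ±1 (not J=0↔0): J: 1 → 1, ΔJ = +0 — satisfied.
Rule(s) violated: parity, ΔS.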